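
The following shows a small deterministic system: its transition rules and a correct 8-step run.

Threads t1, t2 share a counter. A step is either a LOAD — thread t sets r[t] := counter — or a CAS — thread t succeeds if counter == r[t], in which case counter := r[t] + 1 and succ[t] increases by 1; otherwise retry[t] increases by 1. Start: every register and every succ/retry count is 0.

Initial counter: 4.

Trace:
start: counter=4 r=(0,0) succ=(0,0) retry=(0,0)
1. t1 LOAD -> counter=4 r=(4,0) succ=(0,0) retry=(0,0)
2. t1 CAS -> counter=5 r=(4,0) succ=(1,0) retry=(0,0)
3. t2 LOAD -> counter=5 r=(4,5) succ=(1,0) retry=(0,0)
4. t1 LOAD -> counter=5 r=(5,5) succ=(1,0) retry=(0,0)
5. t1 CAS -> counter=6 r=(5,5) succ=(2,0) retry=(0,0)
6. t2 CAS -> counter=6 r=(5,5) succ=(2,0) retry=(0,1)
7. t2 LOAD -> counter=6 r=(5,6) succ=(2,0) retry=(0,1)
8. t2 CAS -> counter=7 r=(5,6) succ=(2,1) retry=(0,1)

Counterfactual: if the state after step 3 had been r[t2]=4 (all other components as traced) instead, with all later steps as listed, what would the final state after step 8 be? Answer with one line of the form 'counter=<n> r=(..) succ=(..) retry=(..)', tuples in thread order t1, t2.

state after step 3 := counter=5 r=(4,4) succ=(1,0) retry=(0,0)
4. t1 LOAD -> counter=5 r=(5,4) succ=(1,0) retry=(0,0)
5. t1 CAS -> counter=6 r=(5,4) succ=(2,0) retry=(0,0)
6. t2 CAS -> counter=6 r=(5,4) succ=(2,0) retry=(0,1)
7. t2 LOAD -> counter=6 r=(5,6) succ=(2,0) retry=(0,1)
8. t2 CAS -> counter=7 r=(5,6) succ=(2,1) retry=(0,1)

counter=7 r=(5,6) succ=(2,1) retry=(0,1)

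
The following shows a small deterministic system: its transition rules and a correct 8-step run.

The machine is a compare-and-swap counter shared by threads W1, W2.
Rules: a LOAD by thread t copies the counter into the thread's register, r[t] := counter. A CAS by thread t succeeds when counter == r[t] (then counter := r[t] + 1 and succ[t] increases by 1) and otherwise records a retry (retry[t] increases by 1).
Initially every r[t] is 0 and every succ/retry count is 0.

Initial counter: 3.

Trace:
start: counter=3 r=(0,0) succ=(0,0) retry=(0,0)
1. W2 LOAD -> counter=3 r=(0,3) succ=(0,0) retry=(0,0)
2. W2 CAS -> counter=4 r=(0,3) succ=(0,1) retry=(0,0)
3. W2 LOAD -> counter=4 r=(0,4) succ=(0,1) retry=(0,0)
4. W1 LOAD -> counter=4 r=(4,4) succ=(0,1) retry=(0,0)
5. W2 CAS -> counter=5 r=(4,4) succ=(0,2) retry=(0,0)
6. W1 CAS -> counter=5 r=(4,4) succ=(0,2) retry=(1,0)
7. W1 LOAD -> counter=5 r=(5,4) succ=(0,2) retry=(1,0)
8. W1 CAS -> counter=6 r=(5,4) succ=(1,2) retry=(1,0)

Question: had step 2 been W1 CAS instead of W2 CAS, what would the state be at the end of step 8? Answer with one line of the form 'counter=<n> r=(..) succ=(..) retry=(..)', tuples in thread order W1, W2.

(re-executing from step 2 with the substitution; state before step 2: counter=3 r=(0,3) succ=(0,0) retry=(0,0))
2. W1 CAS -> counter=3 r=(0,3) succ=(0,0) retry=(1,0)
3. W2 LOAD -> counter=3 r=(0,3) succ=(0,0) retry=(1,0)
4. W1 LOAD -> counter=3 r=(3,3) succ=(0,0) retry=(1,0)
5. W2 CAS -> counter=4 r=(3,3) succ=(0,1) retry=(1,0)
6. W1 CAS -> counter=4 r=(3,3) succ=(0,1) retry=(2,0)
7. W1 LOAD -> counter=4 r=(4,3) succ=(0,1) retry=(2,0)
8. W1 CAS -> counter=5 r=(4,3) succ=(1,1) retry=(2,0)

counter=5 r=(4,3) succ=(1,1) retry=(2,0)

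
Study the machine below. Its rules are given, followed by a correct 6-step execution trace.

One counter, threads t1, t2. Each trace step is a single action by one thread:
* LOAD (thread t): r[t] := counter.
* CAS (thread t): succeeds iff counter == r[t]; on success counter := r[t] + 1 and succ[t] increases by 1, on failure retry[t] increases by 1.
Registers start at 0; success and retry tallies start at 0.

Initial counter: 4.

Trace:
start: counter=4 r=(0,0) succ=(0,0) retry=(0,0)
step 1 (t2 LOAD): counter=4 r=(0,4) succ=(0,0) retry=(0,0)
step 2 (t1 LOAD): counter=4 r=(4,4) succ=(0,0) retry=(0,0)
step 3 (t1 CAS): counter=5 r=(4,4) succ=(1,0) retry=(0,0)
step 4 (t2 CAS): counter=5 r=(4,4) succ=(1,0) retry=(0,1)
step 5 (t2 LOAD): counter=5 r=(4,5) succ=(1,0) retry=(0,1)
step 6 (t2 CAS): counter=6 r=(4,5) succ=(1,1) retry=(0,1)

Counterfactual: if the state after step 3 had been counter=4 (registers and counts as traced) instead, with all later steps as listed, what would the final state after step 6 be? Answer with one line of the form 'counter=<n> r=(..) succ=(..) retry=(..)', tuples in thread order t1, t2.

counter=6 r=(4,5) succ=(1,2) retry=(0,0)

state after step 3 := counter=4 r=(4,4) succ=(1,0) retry=(0,0)
step 4 (t2 CAS): counter=5 r=(4,4) succ=(1,1) retry=(0,0)
step 5 (t2 LOAD): counter=5 r=(4,5) succ=(1,1) retry=(0,0)
step 6 (t2 CAS): counter=6 r=(4,5) succ=(1,2) retry=(0,0)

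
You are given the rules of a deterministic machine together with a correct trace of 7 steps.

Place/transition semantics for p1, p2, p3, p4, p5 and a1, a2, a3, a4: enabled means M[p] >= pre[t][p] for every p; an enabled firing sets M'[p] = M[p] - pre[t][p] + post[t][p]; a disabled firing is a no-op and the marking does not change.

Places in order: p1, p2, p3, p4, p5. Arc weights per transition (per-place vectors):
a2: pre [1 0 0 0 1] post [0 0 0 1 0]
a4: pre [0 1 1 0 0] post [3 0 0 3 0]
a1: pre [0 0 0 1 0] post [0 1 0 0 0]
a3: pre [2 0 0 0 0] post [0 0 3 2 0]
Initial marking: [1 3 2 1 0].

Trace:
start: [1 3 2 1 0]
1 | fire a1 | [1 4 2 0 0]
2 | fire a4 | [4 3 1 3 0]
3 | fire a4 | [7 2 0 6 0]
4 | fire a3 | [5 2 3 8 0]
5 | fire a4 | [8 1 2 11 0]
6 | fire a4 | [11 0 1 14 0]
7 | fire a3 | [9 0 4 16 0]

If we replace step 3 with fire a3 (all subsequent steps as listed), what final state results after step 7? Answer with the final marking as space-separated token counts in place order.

4 1 8 15 0

(re-executing from step 3 with the substitution; state before step 3: [4 3 1 3 0])
3 | fire a3 | [2 3 4 5 0]
4 | fire a3 | [0 3 7 7 0]
5 | fire a4 | [3 2 6 10 0]
6 | fire a4 | [6 1 5 13 0]
7 | fire a3 | [4 1 8 15 0]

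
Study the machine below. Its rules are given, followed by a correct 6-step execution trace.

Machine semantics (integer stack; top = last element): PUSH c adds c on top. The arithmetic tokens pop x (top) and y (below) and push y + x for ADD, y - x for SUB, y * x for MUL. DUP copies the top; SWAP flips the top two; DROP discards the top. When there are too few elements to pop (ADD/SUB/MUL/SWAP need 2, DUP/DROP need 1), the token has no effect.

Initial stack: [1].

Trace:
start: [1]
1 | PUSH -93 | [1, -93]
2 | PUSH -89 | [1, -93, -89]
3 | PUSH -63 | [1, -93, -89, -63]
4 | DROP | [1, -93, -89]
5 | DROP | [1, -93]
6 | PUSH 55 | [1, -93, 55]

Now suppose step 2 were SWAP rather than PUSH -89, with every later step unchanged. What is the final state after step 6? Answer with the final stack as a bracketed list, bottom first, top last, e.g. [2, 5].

(re-executing from step 2 with the substitution; state before step 2: [1, -93])
2 | SWAP | [-93, 1]
3 | PUSH -63 | [-93, 1, -63]
4 | DROP | [-93, 1]
5 | DROP | [-93]
6 | PUSH 55 | [-93, 55]

[-93, 55]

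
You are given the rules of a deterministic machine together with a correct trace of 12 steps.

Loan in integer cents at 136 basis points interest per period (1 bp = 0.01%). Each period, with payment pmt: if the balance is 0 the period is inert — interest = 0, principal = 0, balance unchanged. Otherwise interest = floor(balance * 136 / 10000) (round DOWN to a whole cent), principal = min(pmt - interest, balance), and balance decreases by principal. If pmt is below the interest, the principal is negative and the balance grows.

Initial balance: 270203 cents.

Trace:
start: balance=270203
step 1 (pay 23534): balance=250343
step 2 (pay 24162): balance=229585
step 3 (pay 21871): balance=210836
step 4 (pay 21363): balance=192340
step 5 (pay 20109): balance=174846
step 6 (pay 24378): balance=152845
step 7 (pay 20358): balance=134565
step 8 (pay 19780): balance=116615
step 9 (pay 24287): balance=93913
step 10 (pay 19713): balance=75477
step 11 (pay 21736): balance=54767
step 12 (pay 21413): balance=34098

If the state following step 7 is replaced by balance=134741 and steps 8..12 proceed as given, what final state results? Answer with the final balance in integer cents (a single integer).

state after step 7 := balance=134741
step 8 (pay 19780): balance=116793
step 9 (pay 24287): balance=94094
step 10 (pay 19713): balance=75660
step 11 (pay 21736): balance=54952
step 12 (pay 21413): balance=34286

34286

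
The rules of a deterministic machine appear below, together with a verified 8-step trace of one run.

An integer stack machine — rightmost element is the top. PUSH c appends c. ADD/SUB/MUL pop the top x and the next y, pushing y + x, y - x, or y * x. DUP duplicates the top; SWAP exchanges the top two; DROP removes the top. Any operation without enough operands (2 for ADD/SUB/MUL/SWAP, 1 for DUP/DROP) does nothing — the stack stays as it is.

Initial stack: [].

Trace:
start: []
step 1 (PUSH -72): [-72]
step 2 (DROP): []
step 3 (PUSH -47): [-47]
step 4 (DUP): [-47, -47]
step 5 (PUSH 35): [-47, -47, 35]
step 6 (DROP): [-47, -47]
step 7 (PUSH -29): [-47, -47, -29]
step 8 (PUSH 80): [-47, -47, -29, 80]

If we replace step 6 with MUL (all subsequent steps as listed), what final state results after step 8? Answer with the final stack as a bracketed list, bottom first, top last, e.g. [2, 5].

(re-executing from step 6 with the substitution; state before step 6: [-47, -47, 35])
step 6 (MUL): [-47, -1645]
step 7 (PUSH -29): [-47, -1645, -29]
step 8 (PUSH 80): [-47, -1645, -29, 80]

[-47, -1645, -29, 80]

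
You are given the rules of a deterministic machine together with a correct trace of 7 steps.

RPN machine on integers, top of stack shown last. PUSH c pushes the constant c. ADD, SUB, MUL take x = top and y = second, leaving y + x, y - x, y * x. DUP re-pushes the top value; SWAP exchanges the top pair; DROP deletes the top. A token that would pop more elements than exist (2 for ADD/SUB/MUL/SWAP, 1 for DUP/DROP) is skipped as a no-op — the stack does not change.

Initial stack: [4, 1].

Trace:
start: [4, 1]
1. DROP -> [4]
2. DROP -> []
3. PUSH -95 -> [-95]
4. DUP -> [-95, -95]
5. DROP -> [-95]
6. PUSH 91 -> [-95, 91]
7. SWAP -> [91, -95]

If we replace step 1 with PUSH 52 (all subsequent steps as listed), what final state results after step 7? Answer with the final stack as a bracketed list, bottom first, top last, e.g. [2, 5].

[4, 1, 91, -95]

(re-executing from step 1 with the substitution; state before step 1: [4, 1])
1. PUSH 52 -> [4, 1, 52]
2. DROP -> [4, 1]
3. PUSH -95 -> [4, 1, -95]
4. DUP -> [4, 1, -95, -95]
5. DROP -> [4, 1, -95]
6. PUSH 91 -> [4, 1, -95, 91]
7. SWAP -> [4, 1, 91, -95]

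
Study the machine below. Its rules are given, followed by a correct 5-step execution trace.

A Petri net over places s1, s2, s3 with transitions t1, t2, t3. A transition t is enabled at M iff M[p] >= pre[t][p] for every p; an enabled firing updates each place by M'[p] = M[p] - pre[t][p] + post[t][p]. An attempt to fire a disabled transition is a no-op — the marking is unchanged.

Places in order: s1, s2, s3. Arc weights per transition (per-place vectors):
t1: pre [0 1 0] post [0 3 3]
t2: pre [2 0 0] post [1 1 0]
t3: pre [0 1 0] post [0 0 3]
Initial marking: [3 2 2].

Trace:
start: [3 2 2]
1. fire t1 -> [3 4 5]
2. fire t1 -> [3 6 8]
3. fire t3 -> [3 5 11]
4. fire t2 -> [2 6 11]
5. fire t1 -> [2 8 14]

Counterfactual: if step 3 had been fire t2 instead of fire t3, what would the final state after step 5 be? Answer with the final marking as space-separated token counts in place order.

1 10 11

(re-executing from step 3 with the substitution; state before step 3: [3 6 8])
3. fire t2 -> [2 7 8]
4. fire t2 -> [1 8 8]
5. fire t1 -> [1 10 11]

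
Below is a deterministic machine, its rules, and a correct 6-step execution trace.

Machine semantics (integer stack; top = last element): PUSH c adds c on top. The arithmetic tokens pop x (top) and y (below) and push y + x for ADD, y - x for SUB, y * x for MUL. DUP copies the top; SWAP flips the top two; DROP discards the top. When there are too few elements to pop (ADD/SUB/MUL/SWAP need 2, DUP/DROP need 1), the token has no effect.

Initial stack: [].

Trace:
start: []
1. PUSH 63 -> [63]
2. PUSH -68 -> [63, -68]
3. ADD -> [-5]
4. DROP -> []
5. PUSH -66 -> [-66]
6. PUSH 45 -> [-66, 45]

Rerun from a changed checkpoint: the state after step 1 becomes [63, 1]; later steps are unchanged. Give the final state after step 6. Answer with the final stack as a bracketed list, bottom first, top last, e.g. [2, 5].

[63, -66, 45]

state after step 1 := [63, 1]
2. PUSH -68 -> [63, 1, -68]
3. ADD -> [63, -67]
4. DROP -> [63]
5. PUSH -66 -> [63, -66]
6. PUSH 45 -> [63, -66, 45]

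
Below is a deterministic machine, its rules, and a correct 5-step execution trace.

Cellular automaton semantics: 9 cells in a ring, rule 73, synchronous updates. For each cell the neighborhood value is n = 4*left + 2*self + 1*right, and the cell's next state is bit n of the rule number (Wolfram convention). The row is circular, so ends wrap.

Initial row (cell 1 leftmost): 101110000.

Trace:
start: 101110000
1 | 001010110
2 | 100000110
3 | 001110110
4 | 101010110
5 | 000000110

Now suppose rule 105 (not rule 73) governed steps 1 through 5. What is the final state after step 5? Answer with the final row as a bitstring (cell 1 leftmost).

101111101

(re-executing steps 1..5 under rule 105; state before step 1: 101110000)
1 | 011010110
2 | 011101110
3 | 010111010
4 | 001101100
5 | 101111101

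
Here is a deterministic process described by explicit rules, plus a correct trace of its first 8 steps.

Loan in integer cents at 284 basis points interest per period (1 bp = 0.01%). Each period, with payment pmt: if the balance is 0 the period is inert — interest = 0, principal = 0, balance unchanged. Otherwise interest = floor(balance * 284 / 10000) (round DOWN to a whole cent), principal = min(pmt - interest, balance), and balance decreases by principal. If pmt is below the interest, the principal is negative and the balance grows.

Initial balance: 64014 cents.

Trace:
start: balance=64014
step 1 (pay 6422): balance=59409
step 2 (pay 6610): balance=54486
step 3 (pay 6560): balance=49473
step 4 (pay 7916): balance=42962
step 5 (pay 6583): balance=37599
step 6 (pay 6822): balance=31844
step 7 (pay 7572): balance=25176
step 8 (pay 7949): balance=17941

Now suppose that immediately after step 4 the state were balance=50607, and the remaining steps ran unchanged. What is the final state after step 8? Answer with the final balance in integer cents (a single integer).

state after step 4 := balance=50607
step 5 (pay 6583): balance=45461
step 6 (pay 6822): balance=39930
step 7 (pay 7572): balance=33492
step 8 (pay 7949): balance=26494

26494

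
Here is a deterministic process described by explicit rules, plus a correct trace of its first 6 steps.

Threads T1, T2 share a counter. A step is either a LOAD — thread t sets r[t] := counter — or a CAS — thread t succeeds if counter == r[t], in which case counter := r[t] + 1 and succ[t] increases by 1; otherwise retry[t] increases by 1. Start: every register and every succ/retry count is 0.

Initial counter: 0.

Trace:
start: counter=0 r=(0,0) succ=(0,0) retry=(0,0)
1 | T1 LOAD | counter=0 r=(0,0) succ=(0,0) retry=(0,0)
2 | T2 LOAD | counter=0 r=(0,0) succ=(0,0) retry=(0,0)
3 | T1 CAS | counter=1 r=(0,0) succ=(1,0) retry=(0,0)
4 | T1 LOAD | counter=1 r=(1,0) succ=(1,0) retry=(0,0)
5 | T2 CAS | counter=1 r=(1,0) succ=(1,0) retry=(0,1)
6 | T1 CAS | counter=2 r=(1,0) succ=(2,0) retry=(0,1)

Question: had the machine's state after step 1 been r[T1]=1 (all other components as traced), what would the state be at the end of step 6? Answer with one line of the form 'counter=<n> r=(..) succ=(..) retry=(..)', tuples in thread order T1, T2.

counter=1 r=(0,0) succ=(0,1) retry=(2,0)

state after step 1 := counter=0 r=(1,0) succ=(0,0) retry=(0,0)
2 | T2 LOAD | counter=0 r=(1,0) succ=(0,0) retry=(0,0)
3 | T1 CAS | counter=0 r=(1,0) succ=(0,0) retry=(1,0)
4 | T1 LOAD | counter=0 r=(0,0) succ=(0,0) retry=(1,0)
5 | T2 CAS | counter=1 r=(0,0) succ=(0,1) retry=(1,0)
6 | T1 CAS | counter=1 r=(0,0) succ=(0,1) retry=(2,0)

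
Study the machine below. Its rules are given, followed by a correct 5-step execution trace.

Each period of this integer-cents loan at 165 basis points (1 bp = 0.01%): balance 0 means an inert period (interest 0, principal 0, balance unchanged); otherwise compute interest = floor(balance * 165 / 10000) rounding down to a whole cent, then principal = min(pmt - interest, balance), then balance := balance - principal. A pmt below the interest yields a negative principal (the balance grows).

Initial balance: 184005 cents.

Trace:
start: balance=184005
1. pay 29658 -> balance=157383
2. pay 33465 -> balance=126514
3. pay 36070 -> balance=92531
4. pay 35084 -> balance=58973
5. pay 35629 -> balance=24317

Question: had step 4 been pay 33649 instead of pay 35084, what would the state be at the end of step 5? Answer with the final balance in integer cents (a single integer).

25775

(re-executing from step 4 with the substitution; state before step 4: balance=92531)
4. pay 33649 -> balance=60408
5. pay 35629 -> balance=25775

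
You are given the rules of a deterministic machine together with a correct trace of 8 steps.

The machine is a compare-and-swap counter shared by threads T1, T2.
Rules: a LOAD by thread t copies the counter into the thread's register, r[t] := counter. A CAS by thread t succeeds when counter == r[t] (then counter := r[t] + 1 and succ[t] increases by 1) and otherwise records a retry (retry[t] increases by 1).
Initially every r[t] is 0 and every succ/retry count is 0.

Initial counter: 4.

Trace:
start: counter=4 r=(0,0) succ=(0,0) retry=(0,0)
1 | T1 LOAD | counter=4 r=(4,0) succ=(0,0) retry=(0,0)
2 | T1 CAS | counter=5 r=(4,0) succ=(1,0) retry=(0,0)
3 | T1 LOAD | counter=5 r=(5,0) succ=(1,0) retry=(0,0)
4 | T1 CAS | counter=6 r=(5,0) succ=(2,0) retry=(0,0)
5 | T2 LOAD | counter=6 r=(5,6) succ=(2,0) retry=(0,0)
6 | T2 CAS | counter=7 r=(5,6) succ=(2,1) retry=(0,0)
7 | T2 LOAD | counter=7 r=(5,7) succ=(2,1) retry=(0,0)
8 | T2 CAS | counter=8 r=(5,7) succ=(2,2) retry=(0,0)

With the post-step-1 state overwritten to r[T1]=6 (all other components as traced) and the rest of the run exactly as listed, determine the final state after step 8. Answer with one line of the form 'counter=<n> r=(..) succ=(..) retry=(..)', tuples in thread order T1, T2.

counter=7 r=(4,6) succ=(1,2) retry=(1,0)

state after step 1 := counter=4 r=(6,0) succ=(0,0) retry=(0,0)
2 | T1 CAS | counter=4 r=(6,0) succ=(0,0) retry=(1,0)
3 | T1 LOAD | counter=4 r=(4,0) succ=(0,0) retry=(1,0)
4 | T1 CAS | counter=5 r=(4,0) succ=(1,0) retry=(1,0)
5 | T2 LOAD | counter=5 r=(4,5) succ=(1,0) retry=(1,0)
6 | T2 CAS | counter=6 r=(4,5) succ=(1,1) retry=(1,0)
7 | T2 LOAD | counter=6 r=(4,6) succ=(1,1) retry=(1,0)
8 | T2 CAS | counter=7 r=(4,6) succ=(1,2) retry=(1,0)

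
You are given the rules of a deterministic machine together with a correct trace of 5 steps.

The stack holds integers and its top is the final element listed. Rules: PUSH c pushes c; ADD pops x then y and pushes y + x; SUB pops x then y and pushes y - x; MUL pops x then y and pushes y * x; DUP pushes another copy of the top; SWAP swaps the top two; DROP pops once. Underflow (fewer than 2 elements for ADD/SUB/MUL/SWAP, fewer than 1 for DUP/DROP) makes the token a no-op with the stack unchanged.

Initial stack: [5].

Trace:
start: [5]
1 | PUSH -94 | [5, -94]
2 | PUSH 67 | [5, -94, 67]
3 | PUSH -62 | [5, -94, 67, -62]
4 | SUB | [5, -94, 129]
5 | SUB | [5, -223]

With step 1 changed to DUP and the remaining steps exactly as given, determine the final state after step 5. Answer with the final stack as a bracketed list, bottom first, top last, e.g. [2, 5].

(re-executing from step 1 with the substitution; state before step 1: [5])
1 | DUP | [5, 5]
2 | PUSH 67 | [5, 5, 67]
3 | PUSH -62 | [5, 5, 67, -62]
4 | SUB | [5, 5, 129]
5 | SUB | [5, -124]

[5, -124]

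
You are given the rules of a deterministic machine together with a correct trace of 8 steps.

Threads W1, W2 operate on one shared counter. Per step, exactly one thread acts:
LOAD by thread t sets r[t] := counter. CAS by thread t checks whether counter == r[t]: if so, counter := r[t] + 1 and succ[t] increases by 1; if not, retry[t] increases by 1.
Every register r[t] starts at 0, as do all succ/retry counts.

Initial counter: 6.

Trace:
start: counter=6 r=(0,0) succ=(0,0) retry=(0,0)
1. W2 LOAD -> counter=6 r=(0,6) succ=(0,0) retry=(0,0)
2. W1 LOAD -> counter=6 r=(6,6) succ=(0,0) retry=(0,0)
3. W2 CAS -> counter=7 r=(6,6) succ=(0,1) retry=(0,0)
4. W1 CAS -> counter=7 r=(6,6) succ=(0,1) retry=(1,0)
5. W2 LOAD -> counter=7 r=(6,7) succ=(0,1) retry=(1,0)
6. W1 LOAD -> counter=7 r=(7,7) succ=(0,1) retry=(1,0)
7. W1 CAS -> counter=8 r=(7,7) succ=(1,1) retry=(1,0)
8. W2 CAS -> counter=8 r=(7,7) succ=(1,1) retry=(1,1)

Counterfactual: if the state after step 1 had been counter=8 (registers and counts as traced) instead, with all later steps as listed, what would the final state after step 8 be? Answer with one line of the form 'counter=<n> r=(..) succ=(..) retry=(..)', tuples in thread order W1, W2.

state after step 1 := counter=8 r=(0,6) succ=(0,0) retry=(0,0)
2. W1 LOAD -> counter=8 r=(8,6) succ=(0,0) retry=(0,0)
3. W2 CAS -> counter=8 r=(8,6) succ=(0,0) retry=(0,1)
4. W1 CAS -> counter=9 r=(8,6) succ=(1,0) retry=(0,1)
5. W2 LOAD -> counter=9 r=(8,9) succ=(1,0) retry=(0,1)
6. W1 LOAD -> counter=9 r=(9,9) succ=(1,0) retry=(0,1)
7. W1 CAS -> counter=10 r=(9,9) succ=(2,0) retry=(0,1)
8. W2 CAS -> counter=10 r=(9,9) succ=(2,0) retry=(0,2)

counter=10 r=(9,9) succ=(2,0) retry=(0,2)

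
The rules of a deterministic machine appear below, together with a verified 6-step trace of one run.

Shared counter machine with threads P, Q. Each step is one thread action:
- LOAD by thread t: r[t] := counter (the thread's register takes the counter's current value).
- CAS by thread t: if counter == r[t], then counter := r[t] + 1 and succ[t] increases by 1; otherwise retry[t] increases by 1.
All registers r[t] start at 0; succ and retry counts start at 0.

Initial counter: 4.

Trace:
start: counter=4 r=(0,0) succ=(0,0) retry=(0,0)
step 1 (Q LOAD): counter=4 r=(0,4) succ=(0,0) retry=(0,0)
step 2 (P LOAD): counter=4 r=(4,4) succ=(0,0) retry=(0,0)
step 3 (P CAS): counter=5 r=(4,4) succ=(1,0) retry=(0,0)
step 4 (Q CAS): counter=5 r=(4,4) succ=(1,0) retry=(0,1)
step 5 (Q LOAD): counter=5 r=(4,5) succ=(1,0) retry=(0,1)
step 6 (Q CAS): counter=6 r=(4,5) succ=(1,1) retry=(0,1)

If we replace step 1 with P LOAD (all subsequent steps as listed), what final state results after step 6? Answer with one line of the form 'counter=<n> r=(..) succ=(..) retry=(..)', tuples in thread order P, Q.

counter=6 r=(4,5) succ=(1,1) retry=(0,1)

(re-executing from step 1 with the substitution; state before step 1: counter=4 r=(0,0) succ=(0,0) retry=(0,0))
step 1 (P LOAD): counter=4 r=(4,0) succ=(0,0) retry=(0,0)
step 2 (P LOAD): counter=4 r=(4,0) succ=(0,0) retry=(0,0)
step 3 (P CAS): counter=5 r=(4,0) succ=(1,0) retry=(0,0)
step 4 (Q CAS): counter=5 r=(4,0) succ=(1,0) retry=(0,1)
step 5 (Q LOAD): counter=5 r=(4,5) succ=(1,0) retry=(0,1)
step 6 (Q CAS): counter=6 r=(4,5) succ=(1,1) retry=(0,1)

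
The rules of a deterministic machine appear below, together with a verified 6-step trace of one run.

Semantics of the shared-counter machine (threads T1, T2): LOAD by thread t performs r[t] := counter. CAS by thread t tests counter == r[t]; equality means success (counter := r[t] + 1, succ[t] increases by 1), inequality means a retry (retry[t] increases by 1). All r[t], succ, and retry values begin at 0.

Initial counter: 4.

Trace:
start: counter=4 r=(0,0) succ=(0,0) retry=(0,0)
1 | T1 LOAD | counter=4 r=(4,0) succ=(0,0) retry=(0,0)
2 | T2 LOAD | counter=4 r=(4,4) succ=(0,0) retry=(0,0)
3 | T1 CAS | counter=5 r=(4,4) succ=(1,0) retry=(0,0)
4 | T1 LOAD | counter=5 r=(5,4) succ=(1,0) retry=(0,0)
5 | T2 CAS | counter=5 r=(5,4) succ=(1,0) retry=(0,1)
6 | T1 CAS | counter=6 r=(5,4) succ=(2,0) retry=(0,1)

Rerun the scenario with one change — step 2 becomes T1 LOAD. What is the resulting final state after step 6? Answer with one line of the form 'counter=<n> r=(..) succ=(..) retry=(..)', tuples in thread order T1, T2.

(re-executing from step 2 with the substitution; state before step 2: counter=4 r=(4,0) succ=(0,0) retry=(0,0))
2 | T1 LOAD | counter=4 r=(4,0) succ=(0,0) retry=(0,0)
3 | T1 CAS | counter=5 r=(4,0) succ=(1,0) retry=(0,0)
4 | T1 LOAD | counter=5 r=(5,0) succ=(1,0) retry=(0,0)
5 | T2 CAS | counter=5 r=(5,0) succ=(1,0) retry=(0,1)
6 | T1 CAS | counter=6 r=(5,0) succ=(2,0) retry=(0,1)

counter=6 r=(5,0) succ=(2,0) retry=(0,1)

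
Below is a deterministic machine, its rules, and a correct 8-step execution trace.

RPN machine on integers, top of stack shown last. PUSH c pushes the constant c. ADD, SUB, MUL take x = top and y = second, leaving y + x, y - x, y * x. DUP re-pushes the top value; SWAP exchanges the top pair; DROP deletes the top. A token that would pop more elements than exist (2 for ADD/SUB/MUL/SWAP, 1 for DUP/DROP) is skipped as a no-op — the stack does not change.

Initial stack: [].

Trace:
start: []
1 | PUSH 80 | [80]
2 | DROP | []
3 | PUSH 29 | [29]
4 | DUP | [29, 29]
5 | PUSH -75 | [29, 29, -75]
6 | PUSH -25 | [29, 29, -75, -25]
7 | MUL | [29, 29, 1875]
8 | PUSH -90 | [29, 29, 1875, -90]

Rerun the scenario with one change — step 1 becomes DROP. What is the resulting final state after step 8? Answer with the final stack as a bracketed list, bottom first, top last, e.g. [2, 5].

(re-executing from step 1 with the substitution; state before step 1: [])
1 | DROP | []
2 | DROP | []
3 | PUSH 29 | [29]
4 | DUP | [29, 29]
5 | PUSH -75 | [29, 29, -75]
6 | PUSH -25 | [29, 29, -75, -25]
7 | MUL | [29, 29, 1875]
8 | PUSH -90 | [29, 29, 1875, -90]

[29, 29, 1875, -90]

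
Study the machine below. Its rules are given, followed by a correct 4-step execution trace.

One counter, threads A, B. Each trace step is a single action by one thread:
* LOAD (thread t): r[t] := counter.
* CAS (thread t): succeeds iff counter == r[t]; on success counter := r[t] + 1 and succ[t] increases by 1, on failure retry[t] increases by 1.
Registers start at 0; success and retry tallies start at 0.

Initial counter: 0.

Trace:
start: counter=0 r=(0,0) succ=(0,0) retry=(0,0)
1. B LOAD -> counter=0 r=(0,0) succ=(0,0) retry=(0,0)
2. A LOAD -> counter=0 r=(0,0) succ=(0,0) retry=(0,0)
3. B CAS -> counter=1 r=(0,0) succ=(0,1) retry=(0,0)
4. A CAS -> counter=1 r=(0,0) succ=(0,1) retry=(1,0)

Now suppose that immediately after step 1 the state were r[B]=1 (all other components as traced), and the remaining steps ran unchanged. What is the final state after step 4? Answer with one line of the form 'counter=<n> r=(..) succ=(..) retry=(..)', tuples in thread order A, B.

state after step 1 := counter=0 r=(0,1) succ=(0,0) retry=(0,0)
2. A LOAD -> counter=0 r=(0,1) succ=(0,0) retry=(0,0)
3. B CAS -> counter=0 r=(0,1) succ=(0,0) retry=(0,1)
4. A CAS -> counter=1 r=(0,1) succ=(1,0) retry=(0,1)

counter=1 r=(0,1) succ=(1,0) retry=(0,1)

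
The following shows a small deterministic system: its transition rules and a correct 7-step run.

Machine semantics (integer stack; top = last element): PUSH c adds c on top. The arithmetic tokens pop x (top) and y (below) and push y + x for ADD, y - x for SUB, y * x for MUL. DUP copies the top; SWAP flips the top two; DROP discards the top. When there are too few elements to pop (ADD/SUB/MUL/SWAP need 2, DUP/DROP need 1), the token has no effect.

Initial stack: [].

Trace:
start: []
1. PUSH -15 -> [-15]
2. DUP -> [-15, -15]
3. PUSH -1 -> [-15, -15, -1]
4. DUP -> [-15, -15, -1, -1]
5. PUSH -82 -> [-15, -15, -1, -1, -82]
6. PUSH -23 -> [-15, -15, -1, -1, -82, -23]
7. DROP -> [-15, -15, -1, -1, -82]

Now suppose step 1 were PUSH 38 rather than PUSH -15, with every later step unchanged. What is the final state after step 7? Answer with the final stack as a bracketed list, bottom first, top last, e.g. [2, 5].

(re-executing from step 1 with the substitution; state before step 1: [])
1. PUSH 38 -> [38]
2. DUP -> [38, 38]
3. PUSH -1 -> [38, 38, -1]
4. DUP -> [38, 38, -1, -1]
5. PUSH -82 -> [38, 38, -1, -1, -82]
6. PUSH -23 -> [38, 38, -1, -1, -82, -23]
7. DROP -> [38, 38, -1, -1, -82]

[38, 38, -1, -1, -82]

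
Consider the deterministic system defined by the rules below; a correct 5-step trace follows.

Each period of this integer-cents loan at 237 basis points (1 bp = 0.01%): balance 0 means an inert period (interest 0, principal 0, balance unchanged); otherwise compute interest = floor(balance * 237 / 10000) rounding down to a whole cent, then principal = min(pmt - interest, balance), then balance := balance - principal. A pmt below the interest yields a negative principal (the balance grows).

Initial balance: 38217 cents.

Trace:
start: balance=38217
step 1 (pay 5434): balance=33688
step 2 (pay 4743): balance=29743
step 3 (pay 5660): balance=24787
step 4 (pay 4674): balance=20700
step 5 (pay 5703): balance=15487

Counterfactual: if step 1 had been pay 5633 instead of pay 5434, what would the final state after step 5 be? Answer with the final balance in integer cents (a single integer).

(re-executing from step 1 with the substitution; state before step 1: balance=38217)
step 1 (pay 5633): balance=33489
step 2 (pay 4743): balance=29539
step 3 (pay 5660): balance=24579
step 4 (pay 4674): balance=20487
step 5 (pay 5703): balance=15269

15269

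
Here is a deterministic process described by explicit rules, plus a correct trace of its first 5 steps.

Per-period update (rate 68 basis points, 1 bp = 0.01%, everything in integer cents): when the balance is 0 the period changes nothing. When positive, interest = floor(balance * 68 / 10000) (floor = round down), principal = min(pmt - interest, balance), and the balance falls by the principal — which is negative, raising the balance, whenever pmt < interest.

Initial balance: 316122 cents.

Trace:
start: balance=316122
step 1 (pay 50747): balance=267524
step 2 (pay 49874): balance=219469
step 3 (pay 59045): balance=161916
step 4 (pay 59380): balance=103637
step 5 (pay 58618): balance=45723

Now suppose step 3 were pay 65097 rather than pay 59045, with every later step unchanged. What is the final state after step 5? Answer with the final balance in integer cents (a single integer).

39588

(re-executing from step 3 with the substitution; state before step 3: balance=219469)
step 3 (pay 65097): balance=155864
step 4 (pay 59380): balance=97543
step 5 (pay 58618): balance=39588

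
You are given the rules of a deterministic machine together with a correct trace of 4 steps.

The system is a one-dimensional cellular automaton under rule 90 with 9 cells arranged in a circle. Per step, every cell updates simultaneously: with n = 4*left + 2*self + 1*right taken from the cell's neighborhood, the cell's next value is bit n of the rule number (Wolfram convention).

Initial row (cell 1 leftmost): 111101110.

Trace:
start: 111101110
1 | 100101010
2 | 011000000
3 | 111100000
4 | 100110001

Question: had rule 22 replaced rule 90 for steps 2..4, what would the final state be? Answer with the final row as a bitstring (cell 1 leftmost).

(re-executing steps 2..4 under rule 22; state before step 2: 100101010)
2 | 111101010
3 | 000001010
4 | 000011011

000011011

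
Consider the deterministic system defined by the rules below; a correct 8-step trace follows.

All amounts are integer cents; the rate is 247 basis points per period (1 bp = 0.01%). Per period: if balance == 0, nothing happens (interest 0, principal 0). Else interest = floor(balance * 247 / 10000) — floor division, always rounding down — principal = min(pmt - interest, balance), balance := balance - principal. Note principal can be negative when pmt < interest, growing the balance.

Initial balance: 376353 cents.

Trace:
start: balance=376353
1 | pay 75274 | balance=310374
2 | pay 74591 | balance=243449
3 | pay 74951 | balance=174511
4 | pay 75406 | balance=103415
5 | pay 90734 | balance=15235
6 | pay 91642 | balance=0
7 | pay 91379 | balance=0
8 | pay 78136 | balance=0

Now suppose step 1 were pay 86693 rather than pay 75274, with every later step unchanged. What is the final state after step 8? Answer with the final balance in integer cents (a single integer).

(re-executing from step 1 with the substitution; state before step 1: balance=376353)
1 | pay 86693 | balance=298955
2 | pay 74591 | balance=231748
3 | pay 74951 | balance=162521
4 | pay 75406 | balance=91129
5 | pay 90734 | balance=2645
6 | pay 91642 | balance=0
7 | pay 91379 | balance=0
8 | pay 78136 | balance=0

0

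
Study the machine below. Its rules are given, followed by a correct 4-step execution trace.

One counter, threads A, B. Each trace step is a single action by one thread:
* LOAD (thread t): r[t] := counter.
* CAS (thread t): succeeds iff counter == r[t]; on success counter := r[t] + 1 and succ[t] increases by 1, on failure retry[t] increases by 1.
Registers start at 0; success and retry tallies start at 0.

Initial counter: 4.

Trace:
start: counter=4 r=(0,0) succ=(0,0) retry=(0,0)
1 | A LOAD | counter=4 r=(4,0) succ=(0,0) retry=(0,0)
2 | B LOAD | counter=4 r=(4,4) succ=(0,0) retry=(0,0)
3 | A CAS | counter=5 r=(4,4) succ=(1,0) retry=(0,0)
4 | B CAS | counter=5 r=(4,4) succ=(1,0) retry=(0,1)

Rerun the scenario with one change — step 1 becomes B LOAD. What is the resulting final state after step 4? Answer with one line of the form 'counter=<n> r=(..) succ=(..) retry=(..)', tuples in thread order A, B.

counter=5 r=(0,4) succ=(0,1) retry=(1,0)

(re-executing from step 1 with the substitution; state before step 1: counter=4 r=(0,0) succ=(0,0) retry=(0,0))
1 | B LOAD | counter=4 r=(0,4) succ=(0,0) retry=(0,0)
2 | B LOAD | counter=4 r=(0,4) succ=(0,0) retry=(0,0)
3 | A CAS | counter=4 r=(0,4) succ=(0,0) retry=(1,0)
4 | B CAS | counter=5 r=(0,4) succ=(0,1) retry=(1,0)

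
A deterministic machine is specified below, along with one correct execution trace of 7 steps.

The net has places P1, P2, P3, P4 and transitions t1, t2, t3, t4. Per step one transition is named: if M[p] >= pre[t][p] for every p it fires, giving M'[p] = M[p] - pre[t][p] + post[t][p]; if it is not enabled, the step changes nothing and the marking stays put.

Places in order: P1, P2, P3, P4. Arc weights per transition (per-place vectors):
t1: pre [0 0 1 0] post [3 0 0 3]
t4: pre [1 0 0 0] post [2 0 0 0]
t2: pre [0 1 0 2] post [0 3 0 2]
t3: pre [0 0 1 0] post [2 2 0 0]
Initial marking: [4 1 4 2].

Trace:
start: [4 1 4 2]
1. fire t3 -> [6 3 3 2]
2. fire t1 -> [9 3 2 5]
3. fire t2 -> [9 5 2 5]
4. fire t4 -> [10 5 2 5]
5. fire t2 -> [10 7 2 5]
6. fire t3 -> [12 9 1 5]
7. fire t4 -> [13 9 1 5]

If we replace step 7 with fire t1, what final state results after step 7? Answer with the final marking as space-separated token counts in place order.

(re-executing from step 7 with the substitution; state before step 7: [12 9 1 5])
7. fire t1 -> [15 9 0 8]

15 9 0 8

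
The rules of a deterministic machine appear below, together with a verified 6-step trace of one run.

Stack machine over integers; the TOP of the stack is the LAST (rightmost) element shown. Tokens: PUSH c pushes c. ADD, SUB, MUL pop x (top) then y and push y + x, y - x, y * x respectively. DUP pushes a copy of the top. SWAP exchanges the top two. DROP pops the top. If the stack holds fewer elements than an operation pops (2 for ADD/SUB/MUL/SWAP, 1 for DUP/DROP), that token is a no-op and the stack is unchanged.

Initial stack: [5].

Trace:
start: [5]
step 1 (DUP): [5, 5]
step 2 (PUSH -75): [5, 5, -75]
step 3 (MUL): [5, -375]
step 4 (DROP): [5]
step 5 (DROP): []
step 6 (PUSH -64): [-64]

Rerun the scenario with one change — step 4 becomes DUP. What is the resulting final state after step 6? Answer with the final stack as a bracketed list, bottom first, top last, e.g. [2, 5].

[5, -375, -64]

(re-executing from step 4 with the substitution; state before step 4: [5, -375])
step 4 (DUP): [5, -375, -375]
step 5 (DROP): [5, -375]
step 6 (PUSH -64): [5, -375, -64]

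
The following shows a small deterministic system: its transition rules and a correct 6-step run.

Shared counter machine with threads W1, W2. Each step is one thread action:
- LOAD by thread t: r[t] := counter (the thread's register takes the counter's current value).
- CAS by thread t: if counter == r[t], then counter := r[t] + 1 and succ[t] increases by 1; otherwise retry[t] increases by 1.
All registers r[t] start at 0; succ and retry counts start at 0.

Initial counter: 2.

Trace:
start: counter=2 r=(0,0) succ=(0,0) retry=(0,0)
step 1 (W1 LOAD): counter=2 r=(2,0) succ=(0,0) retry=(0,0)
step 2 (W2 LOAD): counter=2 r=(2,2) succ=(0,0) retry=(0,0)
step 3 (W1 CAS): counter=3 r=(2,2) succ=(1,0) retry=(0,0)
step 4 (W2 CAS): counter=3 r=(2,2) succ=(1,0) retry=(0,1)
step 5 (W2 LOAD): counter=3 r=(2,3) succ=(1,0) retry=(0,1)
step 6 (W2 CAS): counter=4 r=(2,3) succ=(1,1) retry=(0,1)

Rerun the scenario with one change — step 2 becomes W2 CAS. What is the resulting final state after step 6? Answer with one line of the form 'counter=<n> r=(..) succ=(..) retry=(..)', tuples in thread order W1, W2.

counter=4 r=(2,3) succ=(1,1) retry=(0,2)

(re-executing from step 2 with the substitution; state before step 2: counter=2 r=(2,0) succ=(0,0) retry=(0,0))
step 2 (W2 CAS): counter=2 r=(2,0) succ=(0,0) retry=(0,1)
step 3 (W1 CAS): counter=3 r=(2,0) succ=(1,0) retry=(0,1)
step 4 (W2 CAS): counter=3 r=(2,0) succ=(1,0) retry=(0,2)
step 5 (W2 LOAD): counter=3 r=(2,3) succ=(1,0) retry=(0,2)
step 6 (W2 CAS): counter=4 r=(2,3) succ=(1,1) retry=(0,2)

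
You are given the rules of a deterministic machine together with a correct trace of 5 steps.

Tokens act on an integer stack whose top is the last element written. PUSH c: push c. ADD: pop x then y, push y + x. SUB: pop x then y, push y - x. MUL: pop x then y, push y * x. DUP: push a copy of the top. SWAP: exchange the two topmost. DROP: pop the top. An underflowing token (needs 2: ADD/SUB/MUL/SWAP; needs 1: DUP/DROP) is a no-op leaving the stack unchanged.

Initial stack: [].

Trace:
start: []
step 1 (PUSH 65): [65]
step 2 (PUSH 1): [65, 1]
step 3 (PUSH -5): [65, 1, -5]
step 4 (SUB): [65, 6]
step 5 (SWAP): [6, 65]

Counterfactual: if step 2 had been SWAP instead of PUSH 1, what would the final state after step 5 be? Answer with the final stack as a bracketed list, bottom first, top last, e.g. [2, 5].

[70]

(re-executing from step 2 with the substitution; state before step 2: [65])
step 2 (SWAP): [65]
step 3 (PUSH -5): [65, -5]
step 4 (SUB): [70]
step 5 (SWAP): [70]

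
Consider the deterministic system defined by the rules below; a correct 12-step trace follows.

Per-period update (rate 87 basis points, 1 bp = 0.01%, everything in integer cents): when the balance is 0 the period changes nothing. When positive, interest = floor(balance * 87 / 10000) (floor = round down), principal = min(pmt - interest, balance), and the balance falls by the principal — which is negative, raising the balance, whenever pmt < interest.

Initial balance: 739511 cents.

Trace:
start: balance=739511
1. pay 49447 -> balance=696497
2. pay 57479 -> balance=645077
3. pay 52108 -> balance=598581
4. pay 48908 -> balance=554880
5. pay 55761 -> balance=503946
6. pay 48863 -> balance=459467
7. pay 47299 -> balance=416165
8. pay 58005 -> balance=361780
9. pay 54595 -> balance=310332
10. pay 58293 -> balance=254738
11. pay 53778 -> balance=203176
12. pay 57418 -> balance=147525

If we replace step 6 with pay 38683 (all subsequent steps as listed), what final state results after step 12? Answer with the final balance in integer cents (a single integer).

(re-executing from step 6 with the substitution; state before step 6: balance=503946)
6. pay 38683 -> balance=469647
7. pay 47299 -> balance=426433
8. pay 58005 -> balance=372137
9. pay 54595 -> balance=320779
10. pay 58293 -> balance=265276
11. pay 53778 -> balance=213805
12. pay 57418 -> balance=158247

158247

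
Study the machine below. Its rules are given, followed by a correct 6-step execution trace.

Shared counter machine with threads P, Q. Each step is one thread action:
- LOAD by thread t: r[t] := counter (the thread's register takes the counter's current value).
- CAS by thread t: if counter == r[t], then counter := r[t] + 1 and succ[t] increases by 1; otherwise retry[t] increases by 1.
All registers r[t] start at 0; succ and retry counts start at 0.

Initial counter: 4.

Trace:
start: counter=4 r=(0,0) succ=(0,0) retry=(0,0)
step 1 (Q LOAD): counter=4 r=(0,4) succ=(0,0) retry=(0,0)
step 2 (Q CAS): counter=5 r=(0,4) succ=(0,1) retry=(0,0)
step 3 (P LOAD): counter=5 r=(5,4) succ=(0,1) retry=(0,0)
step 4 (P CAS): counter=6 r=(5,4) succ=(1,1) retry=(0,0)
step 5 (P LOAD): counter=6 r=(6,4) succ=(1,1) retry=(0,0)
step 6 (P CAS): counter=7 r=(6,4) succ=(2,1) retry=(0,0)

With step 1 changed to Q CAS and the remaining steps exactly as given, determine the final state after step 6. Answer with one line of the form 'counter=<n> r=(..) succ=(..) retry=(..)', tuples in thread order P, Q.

(re-executing from step 1 with the substitution; state before step 1: counter=4 r=(0,0) succ=(0,0) retry=(0,0))
step 1 (Q CAS): counter=4 r=(0,0) succ=(0,0) retry=(0,1)
step 2 (Q CAS): counter=4 r=(0,0) succ=(0,0) retry=(0,2)
step 3 (P LOAD): counter=4 r=(4,0) succ=(0,0) retry=(0,2)
step 4 (P CAS): counter=5 r=(4,0) succ=(1,0) retry=(0,2)
step 5 (P LOAD): counter=5 r=(5,0) succ=(1,0) retry=(0,2)
step 6 (P CAS): counter=6 r=(5,0) succ=(2,0) retry=(0,2)

counter=6 r=(5,0) succ=(2,0) retry=(0,2)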